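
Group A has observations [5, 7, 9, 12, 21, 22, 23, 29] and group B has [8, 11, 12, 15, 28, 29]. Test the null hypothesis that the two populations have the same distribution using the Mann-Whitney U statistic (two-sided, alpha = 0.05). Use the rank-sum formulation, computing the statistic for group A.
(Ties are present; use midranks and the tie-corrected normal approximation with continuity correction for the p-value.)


Step 1: Combine and sort all 14 observations; assign midranks.
sorted (value, group): (5,X), (7,X), (8,Y), (9,X), (11,Y), (12,X), (12,Y), (15,Y), (21,X), (22,X), (23,X), (28,Y), (29,X), (29,Y)
ranks: 5->1, 7->2, 8->3, 9->4, 11->5, 12->6.5, 12->6.5, 15->8, 21->9, 22->10, 23->11, 28->12, 29->13.5, 29->13.5
Step 2: Rank sum for X: R1 = 1 + 2 + 4 + 6.5 + 9 + 10 + 11 + 13.5 = 57.
Step 3: U_X = R1 - n1(n1+1)/2 = 57 - 8*9/2 = 57 - 36 = 21.
       U_Y = n1*n2 - U_X = 48 - 21 = 27.
Step 4: Ties are present, so use the tie-corrected normal approximation (with continuity correction) for the p-value.
Step 5: p-value = 0.746347; compare to alpha = 0.05. fail to reject H0.

U_X = 21, p = 0.746347, fail to reject H0 at alpha = 0.05.


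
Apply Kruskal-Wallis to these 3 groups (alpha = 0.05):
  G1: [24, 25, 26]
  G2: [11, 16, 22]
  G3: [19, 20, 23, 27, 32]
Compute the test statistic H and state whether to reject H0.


Step 1: Combine all N = 11 observations and assign midranks.
sorted (value, group, rank): (11,G2,1), (16,G2,2), (19,G3,3), (20,G3,4), (22,G2,5), (23,G3,6), (24,G1,7), (25,G1,8), (26,G1,9), (27,G3,10), (32,G3,11)
Step 2: Sum ranks within each group.
R_1 = 24 (n_1 = 3)
R_2 = 8 (n_2 = 3)
R_3 = 34 (n_3 = 5)
Step 3: H = 12/(N(N+1)) * sum(R_i^2/n_i) - 3(N+1)
     = 12/(11*12) * (24^2/3 + 8^2/3 + 34^2/5) - 3*12
     = 0.090909 * 444.533 - 36
     = 4.412121.
Step 4: No ties, so H is used without correction.
Step 5: Under H0, H ~ chi^2(2); p-value = 0.110134.
Step 6: alpha = 0.05. fail to reject H0.

H = 4.4121, df = 2, p = 0.110134, fail to reject H0.


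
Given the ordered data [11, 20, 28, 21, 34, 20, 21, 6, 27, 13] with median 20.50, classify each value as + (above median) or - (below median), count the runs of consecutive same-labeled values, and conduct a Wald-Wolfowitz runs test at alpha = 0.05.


Step 1: Compute median = 20.50; label A = above, B = below.
Labels in order: BBAAABABAB  (n_A = 5, n_B = 5)
Step 2: Count runs R = 7.
Step 3: Under H0 (random ordering), E[R] = 2*n_A*n_B/(n_A+n_B) + 1 = 2*5*5/10 + 1 = 6.0000.
        Var[R] = 2*n_A*n_B*(2*n_A*n_B - n_A - n_B) / ((n_A+n_B)^2 * (n_A+n_B-1)) = 2000/900 = 2.2222.
        SD[R] = 1.4907.
Step 4: Continuity-corrected z = (R - 0.5 - E[R]) / SD[R] = (7 - 0.5 - 6.0000) / 1.4907 = 0.3354.
Step 5: Two-sided p-value via normal approximation = 2*(1 - Phi(|z|)) = 0.737316.
Step 6: alpha = 0.05. fail to reject H0.

R = 7, z = 0.3354, p = 0.737316, fail to reject H0.


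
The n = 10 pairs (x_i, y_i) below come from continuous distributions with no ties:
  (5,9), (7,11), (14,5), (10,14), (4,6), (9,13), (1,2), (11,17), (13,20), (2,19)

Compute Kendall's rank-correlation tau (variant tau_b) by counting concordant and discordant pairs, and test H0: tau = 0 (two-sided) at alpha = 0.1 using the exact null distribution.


Step 1: Enumerate the 45 unordered pairs (i,j) with i<j and classify each by sign(x_j-x_i) * sign(y_j-y_i).
  (1,2):dx=+2,dy=+2->C; (1,3):dx=+9,dy=-4->D; (1,4):dx=+5,dy=+5->C; (1,5):dx=-1,dy=-3->C
  (1,6):dx=+4,dy=+4->C; (1,7):dx=-4,dy=-7->C; (1,8):dx=+6,dy=+8->C; (1,9):dx=+8,dy=+11->C
  (1,10):dx=-3,dy=+10->D; (2,3):dx=+7,dy=-6->D; (2,4):dx=+3,dy=+3->C; (2,5):dx=-3,dy=-5->C
  (2,6):dx=+2,dy=+2->C; (2,7):dx=-6,dy=-9->C; (2,8):dx=+4,dy=+6->C; (2,9):dx=+6,dy=+9->C
  (2,10):dx=-5,dy=+8->D; (3,4):dx=-4,dy=+9->D; (3,5):dx=-10,dy=+1->D; (3,6):dx=-5,dy=+8->D
  (3,7):dx=-13,dy=-3->C; (3,8):dx=-3,dy=+12->D; (3,9):dx=-1,dy=+15->D; (3,10):dx=-12,dy=+14->D
  (4,5):dx=-6,dy=-8->C; (4,6):dx=-1,dy=-1->C; (4,7):dx=-9,dy=-12->C; (4,8):dx=+1,dy=+3->C
  (4,9):dx=+3,dy=+6->C; (4,10):dx=-8,dy=+5->D; (5,6):dx=+5,dy=+7->C; (5,7):dx=-3,dy=-4->C
  (5,8):dx=+7,dy=+11->C; (5,9):dx=+9,dy=+14->C; (5,10):dx=-2,dy=+13->D; (6,7):dx=-8,dy=-11->C
  (6,8):dx=+2,dy=+4->C; (6,9):dx=+4,dy=+7->C; (6,10):dx=-7,dy=+6->D; (7,8):dx=+10,dy=+15->C
  (7,9):dx=+12,dy=+18->C; (7,10):dx=+1,dy=+17->C; (8,9):dx=+2,dy=+3->C; (8,10):dx=-9,dy=+2->D
  (9,10):dx=-11,dy=-1->C
Step 2: C = 31, D = 14, total pairs = 45.
Step 3: tau = (C - D)/(n(n-1)/2) = (31 - 14)/45 = 0.377778.
Step 4: Exact two-sided p-value (enumerate n! = 3628800 permutations of y under H0): p = 0.155742.
Step 5: alpha = 0.1. fail to reject H0.

tau_b = 0.3778 (C=31, D=14), p = 0.155742, fail to reject H0.


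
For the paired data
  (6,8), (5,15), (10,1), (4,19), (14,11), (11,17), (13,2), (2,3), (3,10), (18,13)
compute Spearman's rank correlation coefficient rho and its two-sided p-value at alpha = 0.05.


Step 1: Rank x and y separately (midranks; no ties here).
rank(x): 6->5, 5->4, 10->6, 4->3, 14->9, 11->7, 13->8, 2->1, 3->2, 18->10
rank(y): 8->4, 15->8, 1->1, 19->10, 11->6, 17->9, 2->2, 3->3, 10->5, 13->7
Step 2: d_i = R_x(i) - R_y(i); compute d_i^2.
  (5-4)^2=1, (4-8)^2=16, (6-1)^2=25, (3-10)^2=49, (9-6)^2=9, (7-9)^2=4, (8-2)^2=36, (1-3)^2=4, (2-5)^2=9, (10-7)^2=9
sum(d^2) = 162.
Step 3: rho = 1 - 6*162 / (10*(10^2 - 1)) = 1 - 972/990 = 0.018182.
Step 4: Under H0, t = rho * sqrt((n-2)/(1-rho^2)) = 0.0514 ~ t(8).
Step 5: Two-sided p-value from the t-distribution with 8 df = 0.960240.
Step 6: alpha = 0.05. fail to reject H0.

rho = 0.0182, p = 0.960240, fail to reject H0 at alpha = 0.05.


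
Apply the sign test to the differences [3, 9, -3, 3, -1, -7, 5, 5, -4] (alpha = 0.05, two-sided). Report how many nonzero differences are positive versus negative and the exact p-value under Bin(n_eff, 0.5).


Step 1: Discard zero differences. Original n = 9; n_eff = number of nonzero differences = 9.
Nonzero differences (with sign): +3, +9, -3, +3, -1, -7, +5, +5, -4
Step 2: Count signs: positive = 5, negative = 4.
Step 3: Under H0: P(positive) = 0.5, so the number of positives S ~ Bin(9, 0.5).
Step 4: Two-sided exact p-value = sum of Bin(9,0.5) probabilities at or below the observed probability = 1.000000.
Step 5: alpha = 0.05. fail to reject H0.

n_eff = 9, pos = 5, neg = 4, p = 1.000000, fail to reject H0.


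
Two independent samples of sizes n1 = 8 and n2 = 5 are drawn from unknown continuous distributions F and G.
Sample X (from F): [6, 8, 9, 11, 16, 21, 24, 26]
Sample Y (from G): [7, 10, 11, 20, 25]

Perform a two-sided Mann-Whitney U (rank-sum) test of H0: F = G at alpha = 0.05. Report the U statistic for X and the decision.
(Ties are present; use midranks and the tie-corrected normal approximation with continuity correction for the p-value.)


Step 1: Combine and sort all 13 observations; assign midranks.
sorted (value, group): (6,X), (7,Y), (8,X), (9,X), (10,Y), (11,X), (11,Y), (16,X), (20,Y), (21,X), (24,X), (25,Y), (26,X)
ranks: 6->1, 7->2, 8->3, 9->4, 10->5, 11->6.5, 11->6.5, 16->8, 20->9, 21->10, 24->11, 25->12, 26->13
Step 2: Rank sum for X: R1 = 1 + 3 + 4 + 6.5 + 8 + 10 + 11 + 13 = 56.5.
Step 3: U_X = R1 - n1(n1+1)/2 = 56.5 - 8*9/2 = 56.5 - 36 = 20.5.
       U_Y = n1*n2 - U_X = 40 - 20.5 = 19.5.
Step 4: Ties are present, so use the tie-corrected normal approximation (with continuity correction) for the p-value.
Step 5: p-value = 1.000000; compare to alpha = 0.05. fail to reject H0.

U_X = 20.5, p = 1.000000, fail to reject H0 at alpha = 0.05.


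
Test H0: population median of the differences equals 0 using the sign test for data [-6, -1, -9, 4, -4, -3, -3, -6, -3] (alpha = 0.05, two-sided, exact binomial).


Step 1: Discard zero differences. Original n = 9; n_eff = number of nonzero differences = 9.
Nonzero differences (with sign): -6, -1, -9, +4, -4, -3, -3, -6, -3
Step 2: Count signs: positive = 1, negative = 8.
Step 3: Under H0: P(positive) = 0.5, so the number of positives S ~ Bin(9, 0.5).
Step 4: Two-sided exact p-value = sum of Bin(9,0.5) probabilities at or below the observed probability = 0.039062.
Step 5: alpha = 0.05. reject H0.

n_eff = 9, pos = 1, neg = 8, p = 0.039062, reject H0.


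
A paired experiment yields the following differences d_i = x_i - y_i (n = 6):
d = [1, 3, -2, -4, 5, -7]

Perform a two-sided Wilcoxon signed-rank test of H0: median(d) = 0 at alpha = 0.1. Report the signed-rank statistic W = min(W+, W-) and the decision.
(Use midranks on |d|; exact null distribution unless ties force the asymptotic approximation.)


Step 1: Drop any zero differences (none here) and take |d_i|.
|d| = [1, 3, 2, 4, 5, 7]
Step 2: Midrank |d_i| (ties get averaged ranks).
ranks: |1|->1, |3|->3, |2|->2, |4|->4, |5|->5, |7|->6
Step 3: Attach original signs; sum ranks with positive sign and with negative sign.
W+ = 1 + 3 + 5 = 9
W- = 2 + 4 + 6 = 12
(Check: W+ + W- = 21 should equal n(n+1)/2 = 21.)
Step 4: Test statistic W = min(W+, W-) = 9.
Step 5: No ties, so the exact null distribution over the 2^6 = 64 sign assignments gives the two-sided p-value = 0.843750.
Step 6: alpha = 0.1. fail to reject H0.

W+ = 9, W- = 12, W = min = 9, p = 0.843750, fail to reject H0.


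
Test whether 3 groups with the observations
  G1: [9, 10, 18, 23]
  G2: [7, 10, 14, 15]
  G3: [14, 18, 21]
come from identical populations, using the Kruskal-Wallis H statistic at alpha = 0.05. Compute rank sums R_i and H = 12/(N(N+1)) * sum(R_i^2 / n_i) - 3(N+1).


Step 1: Combine all N = 11 observations and assign midranks.
sorted (value, group, rank): (7,G2,1), (9,G1,2), (10,G1,3.5), (10,G2,3.5), (14,G2,5.5), (14,G3,5.5), (15,G2,7), (18,G1,8.5), (18,G3,8.5), (21,G3,10), (23,G1,11)
Step 2: Sum ranks within each group.
R_1 = 25 (n_1 = 4)
R_2 = 17 (n_2 = 4)
R_3 = 24 (n_3 = 3)
Step 3: H = 12/(N(N+1)) * sum(R_i^2/n_i) - 3(N+1)
     = 12/(11*12) * (25^2/4 + 17^2/4 + 24^2/3) - 3*12
     = 0.090909 * 420.5 - 36
     = 2.227273.
Step 4: Ties present; correction factor C = 1 - 18/(11^3 - 11) = 0.986364. Corrected H = 2.227273 / 0.986364 = 2.258065.
Step 5: Under H0, H ~ chi^2(2); p-value = 0.323346.
Step 6: alpha = 0.05. fail to reject H0.

H = 2.2581, df = 2, p = 0.323346, fail to reject H0.


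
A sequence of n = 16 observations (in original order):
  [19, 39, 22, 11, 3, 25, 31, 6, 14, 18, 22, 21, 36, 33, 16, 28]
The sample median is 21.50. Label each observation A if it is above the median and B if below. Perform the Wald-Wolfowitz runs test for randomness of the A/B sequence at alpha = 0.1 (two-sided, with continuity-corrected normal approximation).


Step 1: Compute median = 21.50; label A = above, B = below.
Labels in order: BAABBAABBBABAABA  (n_A = 8, n_B = 8)
Step 2: Count runs R = 10.
Step 3: Under H0 (random ordering), E[R] = 2*n_A*n_B/(n_A+n_B) + 1 = 2*8*8/16 + 1 = 9.0000.
        Var[R] = 2*n_A*n_B*(2*n_A*n_B - n_A - n_B) / ((n_A+n_B)^2 * (n_A+n_B-1)) = 14336/3840 = 3.7333.
        SD[R] = 1.9322.
Step 4: Continuity-corrected z = (R - 0.5 - E[R]) / SD[R] = (10 - 0.5 - 9.0000) / 1.9322 = 0.2588.
Step 5: Two-sided p-value via normal approximation = 2*(1 - Phi(|z|)) = 0.795809.
Step 6: alpha = 0.1. fail to reject H0.

R = 10, z = 0.2588, p = 0.795809, fail to reject H0.


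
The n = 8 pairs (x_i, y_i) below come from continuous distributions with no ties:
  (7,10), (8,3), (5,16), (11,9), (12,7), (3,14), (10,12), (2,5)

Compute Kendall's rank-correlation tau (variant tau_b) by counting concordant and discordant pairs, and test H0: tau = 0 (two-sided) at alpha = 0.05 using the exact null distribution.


Step 1: Enumerate the 28 unordered pairs (i,j) with i<j and classify each by sign(x_j-x_i) * sign(y_j-y_i).
  (1,2):dx=+1,dy=-7->D; (1,3):dx=-2,dy=+6->D; (1,4):dx=+4,dy=-1->D; (1,5):dx=+5,dy=-3->D
  (1,6):dx=-4,dy=+4->D; (1,7):dx=+3,dy=+2->C; (1,8):dx=-5,dy=-5->C; (2,3):dx=-3,dy=+13->D
  (2,4):dx=+3,dy=+6->C; (2,5):dx=+4,dy=+4->C; (2,6):dx=-5,dy=+11->D; (2,7):dx=+2,dy=+9->C
  (2,8):dx=-6,dy=+2->D; (3,4):dx=+6,dy=-7->D; (3,5):dx=+7,dy=-9->D; (3,6):dx=-2,dy=-2->C
  (3,7):dx=+5,dy=-4->D; (3,8):dx=-3,dy=-11->C; (4,5):dx=+1,dy=-2->D; (4,6):dx=-8,dy=+5->D
  (4,7):dx=-1,dy=+3->D; (4,8):dx=-9,dy=-4->C; (5,6):dx=-9,dy=+7->D; (5,7):dx=-2,dy=+5->D
  (5,8):dx=-10,dy=-2->C; (6,7):dx=+7,dy=-2->D; (6,8):dx=-1,dy=-9->C; (7,8):dx=-8,dy=-7->C
Step 2: C = 11, D = 17, total pairs = 28.
Step 3: tau = (C - D)/(n(n-1)/2) = (11 - 17)/28 = -0.214286.
Step 4: Exact two-sided p-value (enumerate n! = 40320 permutations of y under H0): p = 0.548413.
Step 5: alpha = 0.05. fail to reject H0.

tau_b = -0.2143 (C=11, D=17), p = 0.548413, fail to reject H0.


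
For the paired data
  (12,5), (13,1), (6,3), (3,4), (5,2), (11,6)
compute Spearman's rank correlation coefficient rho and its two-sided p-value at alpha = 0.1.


Step 1: Rank x and y separately (midranks; no ties here).
rank(x): 12->5, 13->6, 6->3, 3->1, 5->2, 11->4
rank(y): 5->5, 1->1, 3->3, 4->4, 2->2, 6->6
Step 2: d_i = R_x(i) - R_y(i); compute d_i^2.
  (5-5)^2=0, (6-1)^2=25, (3-3)^2=0, (1-4)^2=9, (2-2)^2=0, (4-6)^2=4
sum(d^2) = 38.
Step 3: rho = 1 - 6*38 / (6*(6^2 - 1)) = 1 - 228/210 = -0.085714.
Step 4: Under H0, t = rho * sqrt((n-2)/(1-rho^2)) = -0.1721 ~ t(4).
Step 5: Two-sided p-value from the t-distribution with 4 df = 0.871743.
Step 6: alpha = 0.1. fail to reject H0.

rho = -0.0857, p = 0.871743, fail to reject H0 at alpha = 0.1.


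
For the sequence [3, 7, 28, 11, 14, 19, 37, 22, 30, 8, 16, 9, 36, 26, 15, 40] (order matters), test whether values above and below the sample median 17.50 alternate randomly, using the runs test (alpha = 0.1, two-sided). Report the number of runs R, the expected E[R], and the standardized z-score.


Step 1: Compute median = 17.50; label A = above, B = below.
Labels in order: BBABBAAAABBBAABA  (n_A = 8, n_B = 8)
Step 2: Count runs R = 8.
Step 3: Under H0 (random ordering), E[R] = 2*n_A*n_B/(n_A+n_B) + 1 = 2*8*8/16 + 1 = 9.0000.
        Var[R] = 2*n_A*n_B*(2*n_A*n_B - n_A - n_B) / ((n_A+n_B)^2 * (n_A+n_B-1)) = 14336/3840 = 3.7333.
        SD[R] = 1.9322.
Step 4: Continuity-corrected z = (R + 0.5 - E[R]) / SD[R] = (8 + 0.5 - 9.0000) / 1.9322 = -0.2588.
Step 5: Two-sided p-value via normal approximation = 2*(1 - Phi(|z|)) = 0.795809.
Step 6: alpha = 0.1. fail to reject H0.

R = 8, z = -0.2588, p = 0.795809, fail to reject H0.


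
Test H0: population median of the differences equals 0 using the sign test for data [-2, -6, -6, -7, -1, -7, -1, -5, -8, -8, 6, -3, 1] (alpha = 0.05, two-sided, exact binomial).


Step 1: Discard zero differences. Original n = 13; n_eff = number of nonzero differences = 13.
Nonzero differences (with sign): -2, -6, -6, -7, -1, -7, -1, -5, -8, -8, +6, -3, +1
Step 2: Count signs: positive = 2, negative = 11.
Step 3: Under H0: P(positive) = 0.5, so the number of positives S ~ Bin(13, 0.5).
Step 4: Two-sided exact p-value = sum of Bin(13,0.5) probabilities at or below the observed probability = 0.022461.
Step 5: alpha = 0.05. reject H0.

n_eff = 13, pos = 2, neg = 11, p = 0.022461, reject H0.


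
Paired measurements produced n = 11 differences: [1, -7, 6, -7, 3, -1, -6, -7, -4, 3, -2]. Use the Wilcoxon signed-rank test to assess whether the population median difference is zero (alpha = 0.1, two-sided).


Step 1: Drop any zero differences (none here) and take |d_i|.
|d| = [1, 7, 6, 7, 3, 1, 6, 7, 4, 3, 2]
Step 2: Midrank |d_i| (ties get averaged ranks).
ranks: |1|->1.5, |7|->10, |6|->7.5, |7|->10, |3|->4.5, |1|->1.5, |6|->7.5, |7|->10, |4|->6, |3|->4.5, |2|->3
Step 3: Attach original signs; sum ranks with positive sign and with negative sign.
W+ = 1.5 + 7.5 + 4.5 + 4.5 = 18
W- = 10 + 10 + 1.5 + 7.5 + 10 + 6 + 3 = 48
(Check: W+ + W- = 66 should equal n(n+1)/2 = 66.)
Step 4: Test statistic W = min(W+, W-) = 18.
Step 5: Ties in |d|, so use the tie-corrected normal approximation.
        E[W] = n(n+1)/4 = 11*12/4 = 33.
        Tie groups: |d|=1 (t=2), |d|=3 (t=2), |d|=6 (t=2), |d|=7 (t=3); sum(t^3 - t) = 42.
        Var[W] = n(n+1)(2n+1)/24 - sum(t^3-t)/48 = 3036/24 - 42/48 = 125.625.
        z = (W - E[W]) / sqrt(Var[W]) = (18 - 33) / 11.2083 = -1.3383.
        Two-sided p = 2*Phi(z) = 0.180799.
Step 6: alpha = 0.1. fail to reject H0.

W+ = 18, W- = 48, W = min = 18, p = 0.180799, fail to reject H0.


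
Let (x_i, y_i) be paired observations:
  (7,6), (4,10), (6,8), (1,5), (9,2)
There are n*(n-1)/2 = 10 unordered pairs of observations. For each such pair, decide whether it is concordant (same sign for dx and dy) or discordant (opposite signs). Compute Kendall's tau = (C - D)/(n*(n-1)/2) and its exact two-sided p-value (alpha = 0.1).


Step 1: Enumerate the 10 unordered pairs (i,j) with i<j and classify each by sign(x_j-x_i) * sign(y_j-y_i).
  (1,2):dx=-3,dy=+4->D; (1,3):dx=-1,dy=+2->D; (1,4):dx=-6,dy=-1->C; (1,5):dx=+2,dy=-4->D
  (2,3):dx=+2,dy=-2->D; (2,4):dx=-3,dy=-5->C; (2,5):dx=+5,dy=-8->D; (3,4):dx=-5,dy=-3->C
  (3,5):dx=+3,dy=-6->D; (4,5):dx=+8,dy=-3->D
Step 2: C = 3, D = 7, total pairs = 10.
Step 3: tau = (C - D)/(n(n-1)/2) = (3 - 7)/10 = -0.400000.
Step 4: Exact two-sided p-value (enumerate n! = 120 permutations of y under H0): p = 0.483333.
Step 5: alpha = 0.1. fail to reject H0.

tau_b = -0.4000 (C=3, D=7), p = 0.483333, fail to reject H0.


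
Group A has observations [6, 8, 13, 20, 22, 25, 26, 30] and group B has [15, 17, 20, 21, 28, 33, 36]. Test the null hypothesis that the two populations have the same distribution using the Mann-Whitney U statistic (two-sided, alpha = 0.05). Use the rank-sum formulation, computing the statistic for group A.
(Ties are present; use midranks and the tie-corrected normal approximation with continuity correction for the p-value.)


Step 1: Combine and sort all 15 observations; assign midranks.
sorted (value, group): (6,X), (8,X), (13,X), (15,Y), (17,Y), (20,X), (20,Y), (21,Y), (22,X), (25,X), (26,X), (28,Y), (30,X), (33,Y), (36,Y)
ranks: 6->1, 8->2, 13->3, 15->4, 17->5, 20->6.5, 20->6.5, 21->8, 22->9, 25->10, 26->11, 28->12, 30->13, 33->14, 36->15
Step 2: Rank sum for X: R1 = 1 + 2 + 3 + 6.5 + 9 + 10 + 11 + 13 = 55.5.
Step 3: U_X = R1 - n1(n1+1)/2 = 55.5 - 8*9/2 = 55.5 - 36 = 19.5.
       U_Y = n1*n2 - U_X = 56 - 19.5 = 36.5.
Step 4: Ties are present, so use the tie-corrected normal approximation (with continuity correction) for the p-value.
Step 5: p-value = 0.354109; compare to alpha = 0.05. fail to reject H0.

U_X = 19.5, p = 0.354109, fail to reject H0 at alpha = 0.05.


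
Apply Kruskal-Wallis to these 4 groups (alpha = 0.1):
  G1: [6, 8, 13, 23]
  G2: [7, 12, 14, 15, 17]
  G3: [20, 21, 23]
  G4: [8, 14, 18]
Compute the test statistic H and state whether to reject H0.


Step 1: Combine all N = 15 observations and assign midranks.
sorted (value, group, rank): (6,G1,1), (7,G2,2), (8,G1,3.5), (8,G4,3.5), (12,G2,5), (13,G1,6), (14,G2,7.5), (14,G4,7.5), (15,G2,9), (17,G2,10), (18,G4,11), (20,G3,12), (21,G3,13), (23,G1,14.5), (23,G3,14.5)
Step 2: Sum ranks within each group.
R_1 = 25 (n_1 = 4)
R_2 = 33.5 (n_2 = 5)
R_3 = 39.5 (n_3 = 3)
R_4 = 22 (n_4 = 3)
Step 3: H = 12/(N(N+1)) * sum(R_i^2/n_i) - 3(N+1)
     = 12/(15*16) * (25^2/4 + 33.5^2/5 + 39.5^2/3 + 22^2/3) - 3*16
     = 0.050000 * 1062.12 - 48
     = 5.105833.
Step 4: Ties present; correction factor C = 1 - 18/(15^3 - 15) = 0.994643. Corrected H = 5.105833 / 0.994643 = 5.133333.
Step 5: Under H0, H ~ chi^2(3); p-value = 0.162290.
Step 6: alpha = 0.1. fail to reject H0.

H = 5.1333, df = 3, p = 0.162290, fail to reject H0.


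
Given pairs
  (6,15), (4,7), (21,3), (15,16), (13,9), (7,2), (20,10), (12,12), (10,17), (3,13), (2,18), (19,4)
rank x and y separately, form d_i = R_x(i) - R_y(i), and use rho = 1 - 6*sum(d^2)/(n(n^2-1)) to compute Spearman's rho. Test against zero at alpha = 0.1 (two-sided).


Step 1: Rank x and y separately (midranks; no ties here).
rank(x): 6->4, 4->3, 21->12, 15->9, 13->8, 7->5, 20->11, 12->7, 10->6, 3->2, 2->1, 19->10
rank(y): 15->9, 7->4, 3->2, 16->10, 9->5, 2->1, 10->6, 12->7, 17->11, 13->8, 18->12, 4->3
Step 2: d_i = R_x(i) - R_y(i); compute d_i^2.
  (4-9)^2=25, (3-4)^2=1, (12-2)^2=100, (9-10)^2=1, (8-5)^2=9, (5-1)^2=16, (11-6)^2=25, (7-7)^2=0, (6-11)^2=25, (2-8)^2=36, (1-12)^2=121, (10-3)^2=49
sum(d^2) = 408.
Step 3: rho = 1 - 6*408 / (12*(12^2 - 1)) = 1 - 2448/1716 = -0.426573.
Step 4: Under H0, t = rho * sqrt((n-2)/(1-rho^2)) = -1.4914 ~ t(10).
Step 5: Two-sided p-value from the t-distribution with 10 df = 0.166700.
Step 6: alpha = 0.1. fail to reject H0.

rho = -0.4266, p = 0.166700, fail to reject H0 at alpha = 0.1.


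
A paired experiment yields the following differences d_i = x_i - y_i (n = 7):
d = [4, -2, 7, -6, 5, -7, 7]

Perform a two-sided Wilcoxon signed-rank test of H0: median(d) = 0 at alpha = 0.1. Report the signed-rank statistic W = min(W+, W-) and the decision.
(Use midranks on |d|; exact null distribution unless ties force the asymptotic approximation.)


Step 1: Drop any zero differences (none here) and take |d_i|.
|d| = [4, 2, 7, 6, 5, 7, 7]
Step 2: Midrank |d_i| (ties get averaged ranks).
ranks: |4|->2, |2|->1, |7|->6, |6|->4, |5|->3, |7|->6, |7|->6
Step 3: Attach original signs; sum ranks with positive sign and with negative sign.
W+ = 2 + 6 + 3 + 6 = 17
W- = 1 + 4 + 6 = 11
(Check: W+ + W- = 28 should equal n(n+1)/2 = 28.)
Step 4: Test statistic W = min(W+, W-) = 11.
Step 5: Ties in |d|, so use the tie-corrected normal approximation.
        E[W] = n(n+1)/4 = 7*8/4 = 14.
        Tie groups: |d|=7 (t=3); sum(t^3 - t) = 24.
        Var[W] = n(n+1)(2n+1)/24 - sum(t^3-t)/48 = 840/24 - 24/48 = 34.5.
        z = (W - E[W]) / sqrt(Var[W]) = (11 - 14) / 5.8737 = -0.5108.
        Two-sided p = 2*Phi(z) = 0.609523.
Step 6: alpha = 0.1. fail to reject H0.

W+ = 17, W- = 11, W = min = 11, p = 0.609523, fail to reject H0.


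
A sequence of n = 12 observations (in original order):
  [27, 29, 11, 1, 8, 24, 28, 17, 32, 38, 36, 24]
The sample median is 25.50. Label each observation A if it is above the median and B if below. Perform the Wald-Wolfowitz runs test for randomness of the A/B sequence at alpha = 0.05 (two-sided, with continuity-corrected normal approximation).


Step 1: Compute median = 25.50; label A = above, B = below.
Labels in order: AABBBBABAAAB  (n_A = 6, n_B = 6)
Step 2: Count runs R = 6.
Step 3: Under H0 (random ordering), E[R] = 2*n_A*n_B/(n_A+n_B) + 1 = 2*6*6/12 + 1 = 7.0000.
        Var[R] = 2*n_A*n_B*(2*n_A*n_B - n_A - n_B) / ((n_A+n_B)^2 * (n_A+n_B-1)) = 4320/1584 = 2.7273.
        SD[R] = 1.6514.
Step 4: Continuity-corrected z = (R + 0.5 - E[R]) / SD[R] = (6 + 0.5 - 7.0000) / 1.6514 = -0.3028.
Step 5: Two-sided p-value via normal approximation = 2*(1 - Phi(|z|)) = 0.762069.
Step 6: alpha = 0.05. fail to reject H0.

R = 6, z = -0.3028, p = 0.762069, fail to reject H0.


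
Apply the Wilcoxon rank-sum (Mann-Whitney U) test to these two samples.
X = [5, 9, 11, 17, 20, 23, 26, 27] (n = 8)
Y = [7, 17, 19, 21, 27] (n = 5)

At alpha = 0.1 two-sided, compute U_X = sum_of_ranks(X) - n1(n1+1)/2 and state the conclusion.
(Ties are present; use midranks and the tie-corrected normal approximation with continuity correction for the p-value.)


Step 1: Combine and sort all 13 observations; assign midranks.
sorted (value, group): (5,X), (7,Y), (9,X), (11,X), (17,X), (17,Y), (19,Y), (20,X), (21,Y), (23,X), (26,X), (27,X), (27,Y)
ranks: 5->1, 7->2, 9->3, 11->4, 17->5.5, 17->5.5, 19->7, 20->8, 21->9, 23->10, 26->11, 27->12.5, 27->12.5
Step 2: Rank sum for X: R1 = 1 + 3 + 4 + 5.5 + 8 + 10 + 11 + 12.5 = 55.
Step 3: U_X = R1 - n1(n1+1)/2 = 55 - 8*9/2 = 55 - 36 = 19.
       U_Y = n1*n2 - U_X = 40 - 19 = 21.
Step 4: Ties are present, so use the tie-corrected normal approximation (with continuity correction) for the p-value.
Step 5: p-value = 0.941492; compare to alpha = 0.1. fail to reject H0.

U_X = 19, p = 0.941492, fail to reject H0 at alpha = 0.1.


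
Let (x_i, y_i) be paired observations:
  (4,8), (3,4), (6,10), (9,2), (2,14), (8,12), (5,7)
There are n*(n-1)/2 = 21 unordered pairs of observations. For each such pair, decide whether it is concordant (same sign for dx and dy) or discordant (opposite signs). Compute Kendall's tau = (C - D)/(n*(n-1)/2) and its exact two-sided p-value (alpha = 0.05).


Step 1: Enumerate the 21 unordered pairs (i,j) with i<j and classify each by sign(x_j-x_i) * sign(y_j-y_i).
  (1,2):dx=-1,dy=-4->C; (1,3):dx=+2,dy=+2->C; (1,4):dx=+5,dy=-6->D; (1,5):dx=-2,dy=+6->D
  (1,6):dx=+4,dy=+4->C; (1,7):dx=+1,dy=-1->D; (2,3):dx=+3,dy=+6->C; (2,4):dx=+6,dy=-2->D
  (2,5):dx=-1,dy=+10->D; (2,6):dx=+5,dy=+8->C; (2,7):dx=+2,dy=+3->C; (3,4):dx=+3,dy=-8->D
  (3,5):dx=-4,dy=+4->D; (3,6):dx=+2,dy=+2->C; (3,7):dx=-1,dy=-3->C; (4,5):dx=-7,dy=+12->D
  (4,6):dx=-1,dy=+10->D; (4,7):dx=-4,dy=+5->D; (5,6):dx=+6,dy=-2->D; (5,7):dx=+3,dy=-7->D
  (6,7):dx=-3,dy=-5->C
Step 2: C = 9, D = 12, total pairs = 21.
Step 3: tau = (C - D)/(n(n-1)/2) = (9 - 12)/21 = -0.142857.
Step 4: Exact two-sided p-value (enumerate n! = 5040 permutations of y under H0): p = 0.772619.
Step 5: alpha = 0.05. fail to reject H0.

tau_b = -0.1429 (C=9, D=12), p = 0.772619, fail to reject H0.


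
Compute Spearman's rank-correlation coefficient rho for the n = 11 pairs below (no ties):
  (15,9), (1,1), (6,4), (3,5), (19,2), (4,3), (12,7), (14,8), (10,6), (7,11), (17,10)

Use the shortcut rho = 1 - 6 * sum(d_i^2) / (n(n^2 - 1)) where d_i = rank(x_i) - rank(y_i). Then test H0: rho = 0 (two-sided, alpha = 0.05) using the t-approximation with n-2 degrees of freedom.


Step 1: Rank x and y separately (midranks; no ties here).
rank(x): 15->9, 1->1, 6->4, 3->2, 19->11, 4->3, 12->7, 14->8, 10->6, 7->5, 17->10
rank(y): 9->9, 1->1, 4->4, 5->5, 2->2, 3->3, 7->7, 8->8, 6->6, 11->11, 10->10
Step 2: d_i = R_x(i) - R_y(i); compute d_i^2.
  (9-9)^2=0, (1-1)^2=0, (4-4)^2=0, (2-5)^2=9, (11-2)^2=81, (3-3)^2=0, (7-7)^2=0, (8-8)^2=0, (6-6)^2=0, (5-11)^2=36, (10-10)^2=0
sum(d^2) = 126.
Step 3: rho = 1 - 6*126 / (11*(11^2 - 1)) = 1 - 756/1320 = 0.427273.
Step 4: Under H0, t = rho * sqrt((n-2)/(1-rho^2)) = 1.4177 ~ t(9).
Step 5: Two-sided p-value from the t-distribution with 9 df = 0.189944.
Step 6: alpha = 0.05. fail to reject H0.

rho = 0.4273, p = 0.189944, fail to reject H0 at alpha = 0.05.


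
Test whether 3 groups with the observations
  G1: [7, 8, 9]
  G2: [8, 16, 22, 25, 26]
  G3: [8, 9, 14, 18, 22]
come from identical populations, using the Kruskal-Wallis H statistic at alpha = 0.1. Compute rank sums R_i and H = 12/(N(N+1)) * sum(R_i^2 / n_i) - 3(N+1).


Step 1: Combine all N = 13 observations and assign midranks.
sorted (value, group, rank): (7,G1,1), (8,G1,3), (8,G2,3), (8,G3,3), (9,G1,5.5), (9,G3,5.5), (14,G3,7), (16,G2,8), (18,G3,9), (22,G2,10.5), (22,G3,10.5), (25,G2,12), (26,G2,13)
Step 2: Sum ranks within each group.
R_1 = 9.5 (n_1 = 3)
R_2 = 46.5 (n_2 = 5)
R_3 = 35 (n_3 = 5)
Step 3: H = 12/(N(N+1)) * sum(R_i^2/n_i) - 3(N+1)
     = 12/(13*14) * (9.5^2/3 + 46.5^2/5 + 35^2/5) - 3*14
     = 0.065934 * 707.533 - 42
     = 4.650549.
Step 4: Ties present; correction factor C = 1 - 36/(13^3 - 13) = 0.983516. Corrected H = 4.650549 / 0.983516 = 4.728492.
Step 5: Under H0, H ~ chi^2(2); p-value = 0.094020.
Step 6: alpha = 0.1. reject H0.

H = 4.7285, df = 2, p = 0.094020, reject H0.


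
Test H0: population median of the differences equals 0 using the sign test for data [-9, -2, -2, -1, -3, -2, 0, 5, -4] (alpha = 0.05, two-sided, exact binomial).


Step 1: Discard zero differences. Original n = 9; n_eff = number of nonzero differences = 8.
Nonzero differences (with sign): -9, -2, -2, -1, -3, -2, +5, -4
Step 2: Count signs: positive = 1, negative = 7.
Step 3: Under H0: P(positive) = 0.5, so the number of positives S ~ Bin(8, 0.5).
Step 4: Two-sided exact p-value = sum of Bin(8,0.5) probabilities at or below the observed probability = 0.070312.
Step 5: alpha = 0.05. fail to reject H0.

n_eff = 8, pos = 1, neg = 7, p = 0.070312, fail to reject H0.


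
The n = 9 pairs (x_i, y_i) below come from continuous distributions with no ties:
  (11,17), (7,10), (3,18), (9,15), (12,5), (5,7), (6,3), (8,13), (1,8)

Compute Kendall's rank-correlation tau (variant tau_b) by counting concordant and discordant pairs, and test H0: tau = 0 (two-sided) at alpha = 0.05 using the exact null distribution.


Step 1: Enumerate the 36 unordered pairs (i,j) with i<j and classify each by sign(x_j-x_i) * sign(y_j-y_i).
  (1,2):dx=-4,dy=-7->C; (1,3):dx=-8,dy=+1->D; (1,4):dx=-2,dy=-2->C; (1,5):dx=+1,dy=-12->D
  (1,6):dx=-6,dy=-10->C; (1,7):dx=-5,dy=-14->C; (1,8):dx=-3,dy=-4->C; (1,9):dx=-10,dy=-9->C
  (2,3):dx=-4,dy=+8->D; (2,4):dx=+2,dy=+5->C; (2,5):dx=+5,dy=-5->D; (2,6):dx=-2,dy=-3->C
  (2,7):dx=-1,dy=-7->C; (2,8):dx=+1,dy=+3->C; (2,9):dx=-6,dy=-2->C; (3,4):dx=+6,dy=-3->D
  (3,5):dx=+9,dy=-13->D; (3,6):dx=+2,dy=-11->D; (3,7):dx=+3,dy=-15->D; (3,8):dx=+5,dy=-5->D
  (3,9):dx=-2,dy=-10->C; (4,5):dx=+3,dy=-10->D; (4,6):dx=-4,dy=-8->C; (4,7):dx=-3,dy=-12->C
  (4,8):dx=-1,dy=-2->C; (4,9):dx=-8,dy=-7->C; (5,6):dx=-7,dy=+2->D; (5,7):dx=-6,dy=-2->C
  (5,8):dx=-4,dy=+8->D; (5,9):dx=-11,dy=+3->D; (6,7):dx=+1,dy=-4->D; (6,8):dx=+3,dy=+6->C
  (6,9):dx=-4,dy=+1->D; (7,8):dx=+2,dy=+10->C; (7,9):dx=-5,dy=+5->D; (8,9):dx=-7,dy=-5->C
Step 2: C = 20, D = 16, total pairs = 36.
Step 3: tau = (C - D)/(n(n-1)/2) = (20 - 16)/36 = 0.111111.
Step 4: Exact two-sided p-value (enumerate n! = 362880 permutations of y under H0): p = 0.761414.
Step 5: alpha = 0.05. fail to reject H0.

tau_b = 0.1111 (C=20, D=16), p = 0.761414, fail to reject H0.


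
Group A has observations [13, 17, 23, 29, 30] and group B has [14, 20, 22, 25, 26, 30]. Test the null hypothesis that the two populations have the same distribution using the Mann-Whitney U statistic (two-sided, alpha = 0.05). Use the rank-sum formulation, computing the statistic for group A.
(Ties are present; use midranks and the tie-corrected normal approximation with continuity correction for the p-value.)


Step 1: Combine and sort all 11 observations; assign midranks.
sorted (value, group): (13,X), (14,Y), (17,X), (20,Y), (22,Y), (23,X), (25,Y), (26,Y), (29,X), (30,X), (30,Y)
ranks: 13->1, 14->2, 17->3, 20->4, 22->5, 23->6, 25->7, 26->8, 29->9, 30->10.5, 30->10.5
Step 2: Rank sum for X: R1 = 1 + 3 + 6 + 9 + 10.5 = 29.5.
Step 3: U_X = R1 - n1(n1+1)/2 = 29.5 - 5*6/2 = 29.5 - 15 = 14.5.
       U_Y = n1*n2 - U_X = 30 - 14.5 = 15.5.
Step 4: Ties are present, so use the tie-corrected normal approximation (with continuity correction) for the p-value.
Step 5: p-value = 1.000000; compare to alpha = 0.05. fail to reject H0.

U_X = 14.5, p = 1.000000, fail to reject H0 at alpha = 0.05.


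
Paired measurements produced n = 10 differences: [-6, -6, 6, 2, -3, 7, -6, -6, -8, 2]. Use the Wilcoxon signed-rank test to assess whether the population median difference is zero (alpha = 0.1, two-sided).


Step 1: Drop any zero differences (none here) and take |d_i|.
|d| = [6, 6, 6, 2, 3, 7, 6, 6, 8, 2]
Step 2: Midrank |d_i| (ties get averaged ranks).
ranks: |6|->6, |6|->6, |6|->6, |2|->1.5, |3|->3, |7|->9, |6|->6, |6|->6, |8|->10, |2|->1.5
Step 3: Attach original signs; sum ranks with positive sign and with negative sign.
W+ = 6 + 1.5 + 9 + 1.5 = 18
W- = 6 + 6 + 3 + 6 + 6 + 10 = 37
(Check: W+ + W- = 55 should equal n(n+1)/2 = 55.)
Step 4: Test statistic W = min(W+, W-) = 18.
Step 5: Ties in |d|, so use the tie-corrected normal approximation.
        E[W] = n(n+1)/4 = 10*11/4 = 27.5.
        Tie groups: |d|=2 (t=2), |d|=6 (t=5); sum(t^3 - t) = 126.
        Var[W] = n(n+1)(2n+1)/24 - sum(t^3-t)/48 = 2310/24 - 126/48 = 93.625.
        z = (W - E[W]) / sqrt(Var[W]) = (18 - 27.5) / 9.6760 = -0.9818.
        Two-sided p = 2*Phi(z) = 0.326193.
Step 6: alpha = 0.1. fail to reject H0.

W+ = 18, W- = 37, W = min = 18, p = 0.326193, fail to reject H0.


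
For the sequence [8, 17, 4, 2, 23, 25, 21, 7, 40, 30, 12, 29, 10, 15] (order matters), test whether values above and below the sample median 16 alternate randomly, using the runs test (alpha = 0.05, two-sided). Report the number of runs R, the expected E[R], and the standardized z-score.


Step 1: Compute median = 16; label A = above, B = below.
Labels in order: BABBAAABAABABB  (n_A = 7, n_B = 7)
Step 2: Count runs R = 9.
Step 3: Under H0 (random ordering), E[R] = 2*n_A*n_B/(n_A+n_B) + 1 = 2*7*7/14 + 1 = 8.0000.
        Var[R] = 2*n_A*n_B*(2*n_A*n_B - n_A - n_B) / ((n_A+n_B)^2 * (n_A+n_B-1)) = 8232/2548 = 3.2308.
        SD[R] = 1.7974.
Step 4: Continuity-corrected z = (R - 0.5 - E[R]) / SD[R] = (9 - 0.5 - 8.0000) / 1.7974 = 0.2782.
Step 5: Two-sided p-value via normal approximation = 2*(1 - Phi(|z|)) = 0.780879.
Step 6: alpha = 0.05. fail to reject H0.

R = 9, z = 0.2782, p = 0.780879, fail to reject H0.


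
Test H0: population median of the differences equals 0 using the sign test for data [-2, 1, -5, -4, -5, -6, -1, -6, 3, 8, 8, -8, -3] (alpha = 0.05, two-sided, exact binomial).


Step 1: Discard zero differences. Original n = 13; n_eff = number of nonzero differences = 13.
Nonzero differences (with sign): -2, +1, -5, -4, -5, -6, -1, -6, +3, +8, +8, -8, -3
Step 2: Count signs: positive = 4, negative = 9.
Step 3: Under H0: P(positive) = 0.5, so the number of positives S ~ Bin(13, 0.5).
Step 4: Two-sided exact p-value = sum of Bin(13,0.5) probabilities at or below the observed probability = 0.266846.
Step 5: alpha = 0.05. fail to reject H0.

n_eff = 13, pos = 4, neg = 9, p = 0.266846, fail to reject H0.


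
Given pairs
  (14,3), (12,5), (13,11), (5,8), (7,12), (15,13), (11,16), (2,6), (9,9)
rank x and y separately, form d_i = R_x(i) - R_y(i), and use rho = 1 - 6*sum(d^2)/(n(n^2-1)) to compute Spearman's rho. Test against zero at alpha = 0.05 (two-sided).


Step 1: Rank x and y separately (midranks; no ties here).
rank(x): 14->8, 12->6, 13->7, 5->2, 7->3, 15->9, 11->5, 2->1, 9->4
rank(y): 3->1, 5->2, 11->6, 8->4, 12->7, 13->8, 16->9, 6->3, 9->5
Step 2: d_i = R_x(i) - R_y(i); compute d_i^2.
  (8-1)^2=49, (6-2)^2=16, (7-6)^2=1, (2-4)^2=4, (3-7)^2=16, (9-8)^2=1, (5-9)^2=16, (1-3)^2=4, (4-5)^2=1
sum(d^2) = 108.
Step 3: rho = 1 - 6*108 / (9*(9^2 - 1)) = 1 - 648/720 = 0.100000.
Step 4: Under H0, t = rho * sqrt((n-2)/(1-rho^2)) = 0.2659 ~ t(7).
Step 5: Two-sided p-value from the t-distribution with 7 df = 0.797972.
Step 6: alpha = 0.05. fail to reject H0.

rho = 0.1000, p = 0.797972, fail to reject H0 at alpha = 0.05.


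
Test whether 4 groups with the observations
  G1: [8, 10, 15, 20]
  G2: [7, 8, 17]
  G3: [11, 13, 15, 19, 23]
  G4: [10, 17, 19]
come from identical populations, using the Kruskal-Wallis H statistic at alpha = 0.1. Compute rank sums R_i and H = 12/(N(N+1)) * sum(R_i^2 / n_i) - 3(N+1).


Step 1: Combine all N = 15 observations and assign midranks.
sorted (value, group, rank): (7,G2,1), (8,G1,2.5), (8,G2,2.5), (10,G1,4.5), (10,G4,4.5), (11,G3,6), (13,G3,7), (15,G1,8.5), (15,G3,8.5), (17,G2,10.5), (17,G4,10.5), (19,G3,12.5), (19,G4,12.5), (20,G1,14), (23,G3,15)
Step 2: Sum ranks within each group.
R_1 = 29.5 (n_1 = 4)
R_2 = 14 (n_2 = 3)
R_3 = 49 (n_3 = 5)
R_4 = 27.5 (n_4 = 3)
Step 3: H = 12/(N(N+1)) * sum(R_i^2/n_i) - 3(N+1)
     = 12/(15*16) * (29.5^2/4 + 14^2/3 + 49^2/5 + 27.5^2/3) - 3*16
     = 0.050000 * 1015.18 - 48
     = 2.758958.
Step 4: Ties present; correction factor C = 1 - 30/(15^3 - 15) = 0.991071. Corrected H = 2.758958 / 0.991071 = 2.783814.
Step 5: Under H0, H ~ chi^2(3); p-value = 0.426171.
Step 6: alpha = 0.1. fail to reject H0.

H = 2.7838, df = 3, p = 0.426171, fail to reject H0.


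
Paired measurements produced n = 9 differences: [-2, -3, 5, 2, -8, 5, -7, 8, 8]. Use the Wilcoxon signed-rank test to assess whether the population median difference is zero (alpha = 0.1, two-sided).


Step 1: Drop any zero differences (none here) and take |d_i|.
|d| = [2, 3, 5, 2, 8, 5, 7, 8, 8]
Step 2: Midrank |d_i| (ties get averaged ranks).
ranks: |2|->1.5, |3|->3, |5|->4.5, |2|->1.5, |8|->8, |5|->4.5, |7|->6, |8|->8, |8|->8
Step 3: Attach original signs; sum ranks with positive sign and with negative sign.
W+ = 4.5 + 1.5 + 4.5 + 8 + 8 = 26.5
W- = 1.5 + 3 + 8 + 6 = 18.5
(Check: W+ + W- = 45 should equal n(n+1)/2 = 45.)
Step 4: Test statistic W = min(W+, W-) = 18.5.
Step 5: Ties in |d|, so use the tie-corrected normal approximation.
        E[W] = n(n+1)/4 = 9*10/4 = 22.5.
        Tie groups: |d|=2 (t=2), |d|=5 (t=2), |d|=8 (t=3); sum(t^3 - t) = 36.
        Var[W] = n(n+1)(2n+1)/24 - sum(t^3-t)/48 = 1710/24 - 36/48 = 70.5.
        z = (W - E[W]) / sqrt(Var[W]) = (18.5 - 22.5) / 8.3964 = -0.4764.
        Two-sided p = 2*Phi(z) = 0.633794.
Step 6: alpha = 0.1. fail to reject H0.

W+ = 26.5, W- = 18.5, W = min = 18.5, p = 0.633794, fail to reject H0.


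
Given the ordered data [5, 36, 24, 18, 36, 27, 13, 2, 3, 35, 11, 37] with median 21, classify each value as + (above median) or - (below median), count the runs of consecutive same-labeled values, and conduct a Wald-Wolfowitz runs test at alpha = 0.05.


Step 1: Compute median = 21; label A = above, B = below.
Labels in order: BAABAABBBABA  (n_A = 6, n_B = 6)
Step 2: Count runs R = 8.
Step 3: Under H0 (random ordering), E[R] = 2*n_A*n_B/(n_A+n_B) + 1 = 2*6*6/12 + 1 = 7.0000.
        Var[R] = 2*n_A*n_B*(2*n_A*n_B - n_A - n_B) / ((n_A+n_B)^2 * (n_A+n_B-1)) = 4320/1584 = 2.7273.
        SD[R] = 1.6514.
Step 4: Continuity-corrected z = (R - 0.5 - E[R]) / SD[R] = (8 - 0.5 - 7.0000) / 1.6514 = 0.3028.
Step 5: Two-sided p-value via normal approximation = 2*(1 - Phi(|z|)) = 0.762069.
Step 6: alpha = 0.05. fail to reject H0.

R = 8, z = 0.3028, p = 0.762069, fail to reject H0.


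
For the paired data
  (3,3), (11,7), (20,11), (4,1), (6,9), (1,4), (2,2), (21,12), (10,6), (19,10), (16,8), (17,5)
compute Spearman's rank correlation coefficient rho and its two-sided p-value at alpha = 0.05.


Step 1: Rank x and y separately (midranks; no ties here).
rank(x): 3->3, 11->7, 20->11, 4->4, 6->5, 1->1, 2->2, 21->12, 10->6, 19->10, 16->8, 17->9
rank(y): 3->3, 7->7, 11->11, 1->1, 9->9, 4->4, 2->2, 12->12, 6->6, 10->10, 8->8, 5->5
Step 2: d_i = R_x(i) - R_y(i); compute d_i^2.
  (3-3)^2=0, (7-7)^2=0, (11-11)^2=0, (4-1)^2=9, (5-9)^2=16, (1-4)^2=9, (2-2)^2=0, (12-12)^2=0, (6-6)^2=0, (10-10)^2=0, (8-8)^2=0, (9-5)^2=16
sum(d^2) = 50.
Step 3: rho = 1 - 6*50 / (12*(12^2 - 1)) = 1 - 300/1716 = 0.825175.
Step 4: Under H0, t = rho * sqrt((n-2)/(1-rho^2)) = 4.6195 ~ t(10).
Step 5: Two-sided p-value from the t-distribution with 10 df = 0.000951.
Step 6: alpha = 0.05. reject H0.

rho = 0.8252, p = 0.000951, reject H0 at alpha = 0.05.


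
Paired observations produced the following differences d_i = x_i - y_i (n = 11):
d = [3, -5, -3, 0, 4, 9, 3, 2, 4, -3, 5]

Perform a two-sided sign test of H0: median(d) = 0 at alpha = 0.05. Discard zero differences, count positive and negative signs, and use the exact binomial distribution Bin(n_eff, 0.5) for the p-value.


Step 1: Discard zero differences. Original n = 11; n_eff = number of nonzero differences = 10.
Nonzero differences (with sign): +3, -5, -3, +4, +9, +3, +2, +4, -3, +5
Step 2: Count signs: positive = 7, negative = 3.
Step 3: Under H0: P(positive) = 0.5, so the number of positives S ~ Bin(10, 0.5).
Step 4: Two-sided exact p-value = sum of Bin(10,0.5) probabilities at or below the observed probability = 0.343750.
Step 5: alpha = 0.05. fail to reject H0.

n_eff = 10, pos = 7, neg = 3, p = 0.343750, fail to reject H0.


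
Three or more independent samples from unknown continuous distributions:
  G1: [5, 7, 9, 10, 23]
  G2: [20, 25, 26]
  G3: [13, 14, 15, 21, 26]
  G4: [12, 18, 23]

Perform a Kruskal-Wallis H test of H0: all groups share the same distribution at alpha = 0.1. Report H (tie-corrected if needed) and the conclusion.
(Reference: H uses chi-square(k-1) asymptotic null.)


Step 1: Combine all N = 16 observations and assign midranks.
sorted (value, group, rank): (5,G1,1), (7,G1,2), (9,G1,3), (10,G1,4), (12,G4,5), (13,G3,6), (14,G3,7), (15,G3,8), (18,G4,9), (20,G2,10), (21,G3,11), (23,G1,12.5), (23,G4,12.5), (25,G2,14), (26,G2,15.5), (26,G3,15.5)
Step 2: Sum ranks within each group.
R_1 = 22.5 (n_1 = 5)
R_2 = 39.5 (n_2 = 3)
R_3 = 47.5 (n_3 = 5)
R_4 = 26.5 (n_4 = 3)
Step 3: H = 12/(N(N+1)) * sum(R_i^2/n_i) - 3(N+1)
     = 12/(16*17) * (22.5^2/5 + 39.5^2/3 + 47.5^2/5 + 26.5^2/3) - 3*17
     = 0.044118 * 1306.67 - 51
     = 6.647059.
Step 4: Ties present; correction factor C = 1 - 12/(16^3 - 16) = 0.997059. Corrected H = 6.647059 / 0.997059 = 6.666667.
Step 5: Under H0, H ~ chi^2(3); p-value = 0.083316.
Step 6: alpha = 0.1. reject H0.

H = 6.6667, df = 3, p = 0.083316, reject H0.


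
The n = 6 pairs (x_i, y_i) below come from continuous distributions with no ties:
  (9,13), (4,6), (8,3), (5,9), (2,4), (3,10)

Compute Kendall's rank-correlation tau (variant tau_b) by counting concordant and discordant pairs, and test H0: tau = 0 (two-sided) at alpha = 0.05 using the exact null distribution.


Step 1: Enumerate the 15 unordered pairs (i,j) with i<j and classify each by sign(x_j-x_i) * sign(y_j-y_i).
  (1,2):dx=-5,dy=-7->C; (1,3):dx=-1,dy=-10->C; (1,4):dx=-4,dy=-4->C; (1,5):dx=-7,dy=-9->C
  (1,6):dx=-6,dy=-3->C; (2,3):dx=+4,dy=-3->D; (2,4):dx=+1,dy=+3->C; (2,5):dx=-2,dy=-2->C
  (2,6):dx=-1,dy=+4->D; (3,4):dx=-3,dy=+6->D; (3,5):dx=-6,dy=+1->D; (3,6):dx=-5,dy=+7->D
  (4,5):dx=-3,dy=-5->C; (4,6):dx=-2,dy=+1->D; (5,6):dx=+1,dy=+6->C
Step 2: C = 9, D = 6, total pairs = 15.
Step 3: tau = (C - D)/(n(n-1)/2) = (9 - 6)/15 = 0.200000.
Step 4: Exact two-sided p-value (enumerate n! = 720 permutations of y under H0): p = 0.719444.
Step 5: alpha = 0.05. fail to reject H0.

tau_b = 0.2000 (C=9, D=6), p = 0.719444, fail to reject H0.
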